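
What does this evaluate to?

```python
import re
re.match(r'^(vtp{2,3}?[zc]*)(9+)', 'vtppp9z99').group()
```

'vtppp9'

The pattern matches anchored at the start of the string; then the literal 'vt', then 2 to 3 of a literal 'p' (lazy), then zero or more of one of [zc] (captured); then one or more of a literal '9' (captured).
`re.match` only tries the pattern at the start of the string.
The match spans [0:6] → 'vtppp9'.
Captured: group 1 = 'vtppp', group 2 = '9'.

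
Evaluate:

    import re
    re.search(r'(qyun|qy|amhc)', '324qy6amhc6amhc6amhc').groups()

('qy',)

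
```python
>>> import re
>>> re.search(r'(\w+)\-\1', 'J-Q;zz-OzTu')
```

None

A backreference is literal: `\1` must see the identical characters the first group matched.
`re.search` tries every starting position until one works.
Here no position works, so the call returns None.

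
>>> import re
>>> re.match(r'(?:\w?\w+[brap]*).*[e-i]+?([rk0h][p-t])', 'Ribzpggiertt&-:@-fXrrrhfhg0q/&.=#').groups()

('0q',)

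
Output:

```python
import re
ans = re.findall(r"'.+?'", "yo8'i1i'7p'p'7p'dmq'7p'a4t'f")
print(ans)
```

A `+?`/`*?`/`{m,n}?` starts at its minimum and grows only as far as needed for what follows to match.
Scanning left to right: at [3:8] → "'i1i'"; at [10:13] → "'p'"; at [15:20] → "'dmq'"; at [22:27] → "'a4t'".
No capturing groups, so `findall` returns the 4 full match strings.

["'i1i'", "'p'", "'dmq'", "'a4t'"]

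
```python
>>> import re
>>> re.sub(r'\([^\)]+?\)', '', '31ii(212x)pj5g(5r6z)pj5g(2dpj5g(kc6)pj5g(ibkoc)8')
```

'31iipj5gpj5gpj5g8'

Matches: at [4:10] → '(212x)'; at [14:20] → '(5r6z)'; at [24:36] → '(2dpj5g(kc6)'; at [40:47] → '(ibkoc)'.
`sub` substitutes '' at each match site.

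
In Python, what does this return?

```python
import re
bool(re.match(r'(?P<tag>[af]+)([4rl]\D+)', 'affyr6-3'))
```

False

`re.match` won't scan ahead — the pattern has to work from the very first character.
Here position 0 doesn't satisfy it, so the call returns None, and `bool(None)` is False.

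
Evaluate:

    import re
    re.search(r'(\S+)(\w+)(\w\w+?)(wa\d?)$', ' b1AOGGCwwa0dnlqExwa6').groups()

The pattern matches one or more of a non-whitespace character (captured); then one or more of a word character (captured); then a word character, then one or more of a word character (lazy) (captured); then the literal 'wa', then optionally a digit (captured); then anchored at the end.
`search` walks the string left to right and returns the first match it finds.
The match spans [1:21] → 'b1AOGGCwwa0dnlqExwa6'.
Captured: group 1 = 'b1AOGGCwwa0dnl', group 2 = 'q', group 3 = 'Ex', group 4 = 'wa6'.

('b1AOGGCwwa0dnl', 'q', 'Ex', 'wa6')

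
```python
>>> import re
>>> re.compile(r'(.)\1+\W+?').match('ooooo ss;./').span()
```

(0, 6)

After group 1 captures some text, `\1` only succeeds where that same text appears again.
`match` is anchored at position 0; if the pattern doesn't fit there, it returns None.
The match spans [0:6] → 'ooooo '.
Captured: group 1 = 'o'.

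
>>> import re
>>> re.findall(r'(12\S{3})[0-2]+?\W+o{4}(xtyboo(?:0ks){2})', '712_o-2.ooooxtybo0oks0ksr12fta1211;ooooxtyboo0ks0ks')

2 groups means the one result is a tuple of 2 captured strings — 1 here.

[('12fta', 'xtyboo0ks0ks')]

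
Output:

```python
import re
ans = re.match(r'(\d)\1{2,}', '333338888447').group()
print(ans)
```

33333

`\1` is not a pattern — it's the concrete string captured by group 1, re-applied verbatim.
With `match`, the pattern is implicitly anchored at the beginning.
The match spans [0:5] → '33333'.
Captured: group 1 = '3'.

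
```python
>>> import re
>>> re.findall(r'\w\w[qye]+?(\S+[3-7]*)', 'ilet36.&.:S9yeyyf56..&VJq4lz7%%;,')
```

The pattern matches a word character, then a word character; then one or more of one of [qye] (lazy); then one or more of a non-whitespace character, then zero or more of a character in [3-7] (captured).
One capturing group, so `findall` returns just the captured substring from the one match — 1 in all.

['t36.&.:S9yeyyf56..&VJq4lz7%%;,']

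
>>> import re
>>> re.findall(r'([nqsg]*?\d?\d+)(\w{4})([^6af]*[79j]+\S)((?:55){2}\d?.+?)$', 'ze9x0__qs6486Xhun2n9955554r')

[('qs6486', 'Xhun', '2n99', '55554r')]

The pattern matches zero or more of one of [nqsg] (lazy), then optionally a digit, then one or more of a digit (captured); then exactly 4 of a word character (captured); then zero or more of any character except [6af], then one or more of one of [79j], then a non-whitespace character (captured); then the literal '55' repeated 2 times, then optionally a digit, then one or more of any character (lazy) (captured); then anchored at the end.
Walking the string: at [7:27] match 'qs6486Xhun2n9955554r', groups = ('qs6486', 'Xhun', '2n99', '55554r').
4 groups means the one result is a tuple of 4 captured strings — 1 here.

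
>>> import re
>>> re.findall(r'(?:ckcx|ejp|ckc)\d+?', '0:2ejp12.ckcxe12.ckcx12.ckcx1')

['ejp1', 'ckcx1', 'ckcx1']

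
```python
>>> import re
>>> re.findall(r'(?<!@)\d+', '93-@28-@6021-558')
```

['93', '8', '021', '558']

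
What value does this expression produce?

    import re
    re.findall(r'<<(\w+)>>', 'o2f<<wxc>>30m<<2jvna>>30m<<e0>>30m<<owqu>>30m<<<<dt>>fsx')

Walking the string: at [3:10] match '<<wxc>>', group 1 = 'wxc'; at [13:22] match '<<2jvna>>', group 1 = '2jvna'; at [25:31] match '<<e0>>', group 1 = 'e0'; at [34:42] match '<<owqu>>', group 1 = 'owqu'; at [47:53] match '<<dt>>', group 1 = 'dt'.
Because there's exactly one group, `findall` drops the full match and keeps group 1 from each hit.

['wxc', '2jvna', 'e0', 'owqu', 'dt']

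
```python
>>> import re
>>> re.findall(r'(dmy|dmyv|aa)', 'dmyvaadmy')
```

['dmy', 'aa', 'dmy']

Alternation tries branches left to right and keeps the first one that lets the overall match succeed at that position.
Scanning left to right: at [0:3] match 'dmy', group 1 = 'dmy'; at [4:6] match 'aa', group 1 = 'aa'; at [6:9] match 'dmy', group 1 = 'dmy'.
`findall` collects group 1 from each match (3 total).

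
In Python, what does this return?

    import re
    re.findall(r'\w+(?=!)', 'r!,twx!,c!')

['r', 'twx', 'c']

The `(?=…)`/`(?<=…)` assertion just peeks at neighbouring text; it doesn't advance the match position.
No capturing groups, so `findall` returns the 3 full match strings.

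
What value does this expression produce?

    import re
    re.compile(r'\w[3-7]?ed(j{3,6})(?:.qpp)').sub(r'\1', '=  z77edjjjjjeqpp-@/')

'=  zjjjjj-@/'

Pattern: a word character, then optionally a character in [3-7], then the literal 'ed'; then 3 to 6 of a literal 'j' (captured); then any character, then the literal 'qpp' (non-capturing group).
Matches: at [4:17] → '77edjjjjjeqpp'.
Each match is replaced using the text its own group 1 captured.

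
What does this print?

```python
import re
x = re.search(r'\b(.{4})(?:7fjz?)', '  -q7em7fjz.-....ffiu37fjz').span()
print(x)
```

(3, 11)

Pattern: a word boundary (`\b`, zero-width); then exactly 4 of any character (captured); then the literal '7fj', then optionally the literal 'z' (non-capturing group).
The match spans [3:11] → 'q7em7fjz'.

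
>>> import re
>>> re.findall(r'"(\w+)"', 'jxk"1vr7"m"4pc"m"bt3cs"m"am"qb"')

['1vr7', '4pc', 'bt3cs', 'am']

Matches: at [3:9] match '"1vr7"', group 1 = '1vr7'; at [10:15] match '"4pc"', group 1 = '4pc'; at [16:23] match '"bt3cs"', group 1 = 'bt3cs'; at [24:28] match '"am"', group 1 = 'am'.
One capturing group, so `findall` returns just the captured substring from each match — 4 in all.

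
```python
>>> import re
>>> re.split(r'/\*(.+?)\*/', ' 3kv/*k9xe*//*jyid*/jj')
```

[' 3kv', 'k9xe', '', 'jyid', 'jj']

Matches to split on: at [4:12] → '/*k9xe*/'; at [12:20] → '/*jyid*/'.
`re.split` interleaves the captured-group text with the surrounding fragments.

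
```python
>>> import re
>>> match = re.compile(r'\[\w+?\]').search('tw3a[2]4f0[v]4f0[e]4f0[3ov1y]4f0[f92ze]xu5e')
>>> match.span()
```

The match spans [4:7] → '[2]'.

(4, 7)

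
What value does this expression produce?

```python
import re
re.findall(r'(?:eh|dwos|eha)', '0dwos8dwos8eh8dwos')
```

`findall` yields the raw match text (4 of them) because the pattern has no groups.

['dwos', 'dwos', 'eh', 'dwos']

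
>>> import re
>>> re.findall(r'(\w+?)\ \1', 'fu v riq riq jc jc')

The backreference `\1` re-matches whatever the first group consumed, character for character.
`findall` collects group 1 from each match (2 total).

['riq', 'jc']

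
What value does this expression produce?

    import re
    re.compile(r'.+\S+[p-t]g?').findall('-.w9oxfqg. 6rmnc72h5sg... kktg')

No capturing groups, so `findall` returns the 1 full match string.

['-.w9oxfqg. 6rmnc72h5sg... kktg']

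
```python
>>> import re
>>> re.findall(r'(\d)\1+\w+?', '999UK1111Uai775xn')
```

['9', '1', '7']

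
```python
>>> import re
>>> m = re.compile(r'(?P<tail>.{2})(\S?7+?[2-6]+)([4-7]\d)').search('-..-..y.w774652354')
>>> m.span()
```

The pattern matches exactly 2 of any character (captured as 'tail'); then optionally a non-whitespace character, then one or more of the literal '7' (lazy), then one or more of a character in [2-6] (captured); then a character in [4-7], then a digit (captured).
Unlike `match`, `search` isn't anchored — it looks for the pattern anywhere in the string.
The match spans [6:18] → 'y.w774652354'.
Captured: group 1 = 'y.', group 2 = 'w7746523', group 3 = '54'.

(6, 18)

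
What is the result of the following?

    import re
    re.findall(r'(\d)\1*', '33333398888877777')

['3', '9', '8', '7']

The backreference `\1` re-matches whatever the first group consumed, character for character.
With a single group, `findall` returns only what that group captured — 4 items.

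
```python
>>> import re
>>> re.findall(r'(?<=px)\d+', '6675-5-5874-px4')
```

['4']

The lookaround is zero-width — it requires the adjacent text to match without consuming it, so the asserted text isn't part of the match.
No capturing groups, so `findall` returns the 1 full match string.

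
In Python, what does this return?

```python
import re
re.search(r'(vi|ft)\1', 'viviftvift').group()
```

The backreference `\1` re-matches whatever the first group consumed, character for character.
The match spans [0:4] → 'vivi'.

'vivi'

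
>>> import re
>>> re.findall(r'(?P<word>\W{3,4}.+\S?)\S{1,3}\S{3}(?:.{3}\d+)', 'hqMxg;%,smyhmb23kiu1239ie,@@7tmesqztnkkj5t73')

[';%,smyhmb23kiu1239ie,@@7tmesqzt']

The pattern matches 3 to 4 of a non-word character, then one or more of any character, then optionally a non-whitespace character (captured as 'word'); then 1 to 3 of a non-whitespace character, then exactly 3 of a non-whitespace character; then exactly 3 of any character, then one or more of a digit (non-capturing group).
Matches: at [5:44] match ';%,smyhmb23kiu1239ie,@@7tmesqztnkkj5t73', group 1 = ';%,smyhmb23kiu1239ie,@@7tmesqzt'.
Because there's exactly one group, `findall` drops the full match and keeps group 1 from the one hit.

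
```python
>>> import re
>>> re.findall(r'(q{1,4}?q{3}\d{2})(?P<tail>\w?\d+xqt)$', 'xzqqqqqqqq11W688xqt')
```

[('qqqqqqq11', 'W688xqt')]

Pattern: 1 to 4 of the literal 'q' (lazy), then exactly 3 of the literal 'q', then exactly 2 of a digit (captured); then optionally a word character, then one or more of a digit, then the literal 'xqt' (captured as 'tail'); then anchored at the end.
Matches: at [3:19] match 'qqqqqqq11W688xqt', groups = ('qqqqqqq11', 'W688xqt').
`findall` packs the 2 group values into a tuple for every match.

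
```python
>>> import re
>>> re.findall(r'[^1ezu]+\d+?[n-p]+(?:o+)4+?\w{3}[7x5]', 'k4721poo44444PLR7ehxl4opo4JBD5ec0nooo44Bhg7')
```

['k4721poo44444PLR7', 'hxl4opo4JBD5', 'c0nooo44Bhg7']

The pattern matches one or more of any character except [1ezu]; then one or more of a digit (lazy); then one or more of a character in [n-p]; then one or more of a literal 'o' (non-capturing group); then one or more of a literal '4' (lazy), then exactly 3 of a word character, then one of [7x5].
`findall` yields the raw match text (3 of them) because the pattern has no groups.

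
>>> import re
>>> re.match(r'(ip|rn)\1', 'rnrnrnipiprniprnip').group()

'rnrn'

The backreference `\1` re-matches whatever the first group consumed, character for character.
`re.match` won't scan ahead — the pattern has to work from the very first character.
The match spans [0:4] → 'rnrn'.
Captured: group 1 = 'rn'.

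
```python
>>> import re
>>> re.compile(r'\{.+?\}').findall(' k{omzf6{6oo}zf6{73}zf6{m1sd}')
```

['{omzf6{6oo}', '{73}', '{m1sd}']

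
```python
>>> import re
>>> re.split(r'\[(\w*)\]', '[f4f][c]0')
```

Matches to split on: at [0:5] → '[f4f]'; at [5:8] → '[c]'.
The group in the pattern means `split` returns the separators' captures alongside the pieces.

['', 'f4f', '', 'c', '0']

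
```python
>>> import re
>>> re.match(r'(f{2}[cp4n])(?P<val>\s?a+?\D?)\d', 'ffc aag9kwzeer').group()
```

The pattern matches exactly 2 of a literal 'f', then one of [cp4n] (captured); then optionally whitespace, then one or more of a literal 'a' (lazy), then optionally a non-digit (captured as 'val'); then a digit.
`re.match` won't scan ahead — the pattern has to work from the very first character.
The match spans [0:8] → 'ffc aag9'.
Captured: group 1 = 'ffc', group 2 = ' aag'.

'ffc aag9'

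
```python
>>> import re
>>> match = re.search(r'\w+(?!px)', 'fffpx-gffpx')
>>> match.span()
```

(0, 5)

A negative assertion filters positions out without eating any characters.
The match spans [0:5] → 'fffpx'.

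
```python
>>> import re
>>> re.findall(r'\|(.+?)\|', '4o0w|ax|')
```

['ax']

Because there's exactly one group, `findall` drops the full match and keeps group 1 from the one hit.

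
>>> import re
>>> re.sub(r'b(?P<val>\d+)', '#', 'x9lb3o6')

'x9l#o6'

`sub` substitutes '#' at each match site.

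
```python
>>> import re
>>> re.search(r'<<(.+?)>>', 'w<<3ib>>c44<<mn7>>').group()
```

A `+?`/`*?`/`{m,n}?` starts at its minimum and grows only as far as needed for what follows to match.
`search` walks the string left to right and returns the first match it finds.
The match spans [1:8] → '<<3ib>>'.
Captured: group 1 = '3ib'.

'<<3ib>>'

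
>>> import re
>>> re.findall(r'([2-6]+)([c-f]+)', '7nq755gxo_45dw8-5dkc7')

[('45', 'd'), ('5', 'd')]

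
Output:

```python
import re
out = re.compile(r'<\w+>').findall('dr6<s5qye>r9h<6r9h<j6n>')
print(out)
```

With no groups in the pattern, `findall` gives back each whole match — 2 here.

['<s5qye>', '<j6n>']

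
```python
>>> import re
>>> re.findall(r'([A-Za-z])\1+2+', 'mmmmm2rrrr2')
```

The backreference `\1` re-matches whatever the first group consumed, character for character.
Walking the string: at [0:6] match 'mmmmm2', group 1 = 'm'; at [6:11] match 'rrrr2', group 1 = 'r'.
Because there's exactly one group, `findall` drops the full match and keeps group 1 from each hit.

['m', 'r']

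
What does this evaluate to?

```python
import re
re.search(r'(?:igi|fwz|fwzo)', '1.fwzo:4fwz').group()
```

'fwz'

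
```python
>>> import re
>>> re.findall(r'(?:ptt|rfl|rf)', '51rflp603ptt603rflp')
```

['rfl', 'ptt', 'rfl']

`|` is ordered: at each position the engine commits to the first alternative that works.
Walking the string: at [2:5] → 'rfl'; at [9:12] → 'ptt'; at [15:18] → 'rfl'.
Since nothing is captured, `findall` lists the 3 matched substrings directly.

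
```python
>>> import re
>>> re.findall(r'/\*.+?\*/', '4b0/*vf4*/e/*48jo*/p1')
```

['/*vf4*/', '/*48jo*/']

Lazy quantifiers expand one character at a time until the remainder of the pattern can match.
Walking the string: at [3:10] → '/*vf4*/'; at [11:19] → '/*48jo*/'.
No capturing groups, so `findall` returns the 2 full match strings.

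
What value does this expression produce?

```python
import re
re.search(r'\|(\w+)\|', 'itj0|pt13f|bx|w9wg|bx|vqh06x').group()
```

The match spans [4:11] → '|pt13f|'.

'|pt13f|'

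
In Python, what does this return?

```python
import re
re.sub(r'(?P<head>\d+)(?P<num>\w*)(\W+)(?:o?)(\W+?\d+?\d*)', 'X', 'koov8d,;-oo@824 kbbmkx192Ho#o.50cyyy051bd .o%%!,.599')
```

'koov8d,;-oo@824 kbbmkxXcyyyX'

`sub` substitutes 'X' at each match site.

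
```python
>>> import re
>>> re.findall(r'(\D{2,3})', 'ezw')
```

This matches 2 to 3 of a non-digit (captured).
Scanning left to right: at [0:3] match 'ezw', group 1 = 'ezw'.
One capturing group, so `findall` returns just the captured substring from the one match — 1 in all.

['ezw']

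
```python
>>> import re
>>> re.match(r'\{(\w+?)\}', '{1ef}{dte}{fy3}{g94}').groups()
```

('1ef',)

The match spans [0:5] → '{1ef}'.
Captured: group 1 = '1ef'.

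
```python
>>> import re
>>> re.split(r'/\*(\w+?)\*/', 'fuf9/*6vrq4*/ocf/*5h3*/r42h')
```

Matches to split on: at [4:13] → '/*6vrq4*/'; at [16:23] → '/*5h3*/'.
With a capturing group present, the delimiter's captured portion is kept in the result list.

['fuf9', '6vrq4', 'ocf', '5h3', 'r42h']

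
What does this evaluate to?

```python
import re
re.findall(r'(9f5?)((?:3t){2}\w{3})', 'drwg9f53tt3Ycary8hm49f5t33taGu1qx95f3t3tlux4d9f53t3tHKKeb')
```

[('9f5', '3t3tHKK')]

This matches the literal '9f', then optionally the literal '5' (captured); then the literal '3t' repeated 2 times, then exactly 3 of a word character (captured).
Matches: at [45:55] match '9f53t3tHKK', groups = ('9f5', '3t3tHKK').
With 2 capturing groups, `findall` returns a 2-tuple per match.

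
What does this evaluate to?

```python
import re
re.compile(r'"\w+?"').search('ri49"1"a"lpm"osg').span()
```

(4, 7)

The match spans [4:7] → '"1"'.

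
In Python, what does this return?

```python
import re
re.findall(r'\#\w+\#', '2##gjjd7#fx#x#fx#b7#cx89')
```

['#gjjd7#', '#x#', '#b7#']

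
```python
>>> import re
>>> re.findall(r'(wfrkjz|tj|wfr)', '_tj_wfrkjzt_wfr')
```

['tj', 'wfrkjz', 'wfr']

Alternation isn't longest-match — the leftmost alternative that fits at this position is chosen.
`findall` collects group 1 from each match (3 total).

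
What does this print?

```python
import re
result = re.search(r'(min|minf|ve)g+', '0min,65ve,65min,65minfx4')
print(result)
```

None

Unlike `match`, `search` isn't anchored — it looks for the pattern anywhere in the string.
Here nothing in the string fits, so the call returns None.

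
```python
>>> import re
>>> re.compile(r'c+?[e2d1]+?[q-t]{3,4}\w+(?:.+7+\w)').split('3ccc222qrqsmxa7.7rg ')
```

['3', 'g ']

Pattern: one or more of the literal 'c' (lazy), then one or more of one of [e2d1] (lazy), then 3 to 4 of a character in [q-t]; then one or more of a word character; then one or more of any character, then one or more of the literal '7', then a word character (non-capturing group).
Splitting on the pattern gives 2 pieces.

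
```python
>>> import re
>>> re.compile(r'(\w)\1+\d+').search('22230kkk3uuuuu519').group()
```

`\1` is not a pattern — it's the concrete string captured by group 1, re-applied verbatim.
The match spans [0:5] → '22230'.

'22230'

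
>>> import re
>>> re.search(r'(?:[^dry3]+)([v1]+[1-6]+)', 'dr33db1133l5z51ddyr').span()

The pattern matches one or more of any character except [dry3] (non-capturing group); then one or more of one of [v1], then one or more of a character in [1-6] (captured).
The match spans [5:10] → 'b1133'.

(5, 10)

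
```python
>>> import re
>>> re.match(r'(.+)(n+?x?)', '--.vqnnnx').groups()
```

('--.vqnn', 'nx')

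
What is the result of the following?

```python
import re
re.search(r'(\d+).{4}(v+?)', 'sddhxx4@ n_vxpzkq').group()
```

'4@ n_v'

This matches one or more of a digit (captured); then exactly 4 of any character; then one or more of a literal 'v' (lazy) (captured).
`search` walks the string left to right and returns the first match it finds.
The match spans [6:12] → '4@ n_v'.
Captured: group 1 = '4', group 2 = 'v'.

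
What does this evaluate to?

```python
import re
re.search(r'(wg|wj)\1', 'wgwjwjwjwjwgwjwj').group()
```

After group 1 captures some text, `\1` only succeeds where that same text appears again.
The match spans [2:6] → 'wjwj'.

'wjwj'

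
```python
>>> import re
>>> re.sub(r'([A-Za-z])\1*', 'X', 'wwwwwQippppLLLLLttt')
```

The backreference `\1` re-matches whatever the first group consumed, character for character.
Matches: at [0:5] → 'wwwww'; at [5:6] → 'Q'; at [6:7] → 'i'; at [7:11] → 'pppp'; at [11:16] → 'LLLLL'; ….
Every occurrence is swapped for 'X'.

'XXXXXX'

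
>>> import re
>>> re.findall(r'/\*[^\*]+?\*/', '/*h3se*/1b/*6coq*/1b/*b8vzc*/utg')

['/*h3se*/', '/*6coq*/', '/*b8vzc*/']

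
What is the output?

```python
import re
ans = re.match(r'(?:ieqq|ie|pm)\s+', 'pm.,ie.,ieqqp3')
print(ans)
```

`match` is anchored at position 0; if the pattern doesn't fit there, it returns None.
Here position 0 doesn't satisfy it, so the call returns None.

None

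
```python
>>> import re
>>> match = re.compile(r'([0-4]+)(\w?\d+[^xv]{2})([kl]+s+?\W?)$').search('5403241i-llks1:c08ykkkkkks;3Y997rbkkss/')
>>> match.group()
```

'3Y997rbkkss/'

The match spans [27:39] → '3Y997rbkkss/'.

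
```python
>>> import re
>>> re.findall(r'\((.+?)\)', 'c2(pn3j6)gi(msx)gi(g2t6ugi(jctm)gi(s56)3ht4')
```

A `+?`/`*?`/`{m,n}?` starts at its minimum and grows only as far as needed for what follows to match.
Scanning left to right: at [2:9] match '(pn3j6)', group 1 = 'pn3j6'; at [11:16] match '(msx)', group 1 = 'msx'; at [18:32] match '(g2t6ugi(jctm)', group 1 = 'g2t6ugi(jctm'; at [34:39] match '(s56)', group 1 = 's56'.
Because there's exactly one group, `findall` drops the full match and keeps group 1 from each hit.

['pn3j6', 'msx', 'g2t6ugi(jctm', 's56']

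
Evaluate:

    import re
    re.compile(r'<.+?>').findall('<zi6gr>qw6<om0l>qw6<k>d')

Scanning left to right: at [0:7] → '<zi6gr>'; at [10:16] → '<om0l>'; at [19:22] → '<k>'.
`findall` yields the raw match text (3 of them) because the pattern has no groups.

['<zi6gr>', '<om0l>', '<k>']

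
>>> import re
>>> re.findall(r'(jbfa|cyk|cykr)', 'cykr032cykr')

The regex engine tests alternatives in the order written; an earlier branch that matches wins even if a later one would match more.
Walking the string: at [0:3] match 'cyk', group 1 = 'cyk'; at [7:10] match 'cyk', group 1 = 'cyk'.
With a single group, `findall` returns only what that group captured — 2 items.

['cyk', 'cyk']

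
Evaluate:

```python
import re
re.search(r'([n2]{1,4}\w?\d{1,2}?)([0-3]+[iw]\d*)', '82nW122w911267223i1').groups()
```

The match spans [1:17] → '2nW122w911267223'.
Captured: group 1 = '2nW1', group 2 = '22w911267223'.

('2nW1', '22w911267223')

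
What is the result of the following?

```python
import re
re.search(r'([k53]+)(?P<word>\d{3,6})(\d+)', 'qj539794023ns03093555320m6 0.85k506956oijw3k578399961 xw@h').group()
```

This matches one or more of one of [k53] (captured); then 3 to 6 of a digit (captured as 'word'); then one or more of a digit (captured).
`search` walks the string left to right and returns the first match it finds.
The match spans [2:11] → '539794023'.
Captured: group 1 = '53', group 2 = '979402', group 3 = '3'.

'539794023'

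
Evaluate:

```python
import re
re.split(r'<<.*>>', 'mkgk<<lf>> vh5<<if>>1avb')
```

The string is cut at each match, leaving 2 pieces.

['mkgk', '1avb']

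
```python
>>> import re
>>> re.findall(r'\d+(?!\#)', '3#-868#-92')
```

['86', '92']

The negative lookahead/lookbehind blocks any match where the forbidden context is present.
Walking the string: at [3:5] → '86'; at [8:10] → '92'.
No capturing groups, so `findall` returns the 2 full match strings.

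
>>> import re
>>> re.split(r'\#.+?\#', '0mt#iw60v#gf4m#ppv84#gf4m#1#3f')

['0mt', 'gf4m', 'gf4m', '3f']

Lazy quantifiers expand one character at a time until the remainder of the pattern can match.
Matches to split on: at [3:10] → '#iw60v#'; at [14:21] → '#ppv84#'; at [25:28] → '#1#'.
Splitting on the pattern gives 4 pieces.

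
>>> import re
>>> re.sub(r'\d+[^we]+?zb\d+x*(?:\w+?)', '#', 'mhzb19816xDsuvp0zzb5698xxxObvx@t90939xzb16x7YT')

This matches one or more of a digit, then one or more of any character except [we] (lazy); then the literal 'zb', then one or more of a digit, then zero or more of the literal 'x'; then one or more of a word character (lazy) (non-capturing group).
A `+?`/`*?`/`{m,n}?` starts at its minimum and grows only as far as needed for what follows to match.
Matches: at [4:27] → '19816xDsuvp0zzb5698xxxO'; at [32:44] → '90939xzb16x7'.
`sub` substitutes '#' at each match site.

'mhzb#bvx@t#YT'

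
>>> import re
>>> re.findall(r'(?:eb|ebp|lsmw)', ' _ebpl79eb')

Alternation isn't longest-match — the leftmost alternative that fits at this position is chosen.
Scanning left to right: at [2:4] → 'eb'; at [8:10] → 'eb'.
`findall` yields the raw match text (2 of them) because the pattern has no groups.

['eb', 'eb']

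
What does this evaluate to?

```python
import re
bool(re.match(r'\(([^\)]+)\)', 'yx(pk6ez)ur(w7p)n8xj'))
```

False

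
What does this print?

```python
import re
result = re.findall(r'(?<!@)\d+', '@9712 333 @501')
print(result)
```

['712', '333', '01']

The negative lookahead/lookbehind blocks any match where the forbidden context is present.
Since nothing is captured, `findall` lists the 3 matched substrings directly.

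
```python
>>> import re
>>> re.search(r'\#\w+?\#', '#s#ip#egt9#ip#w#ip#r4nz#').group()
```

'#s#'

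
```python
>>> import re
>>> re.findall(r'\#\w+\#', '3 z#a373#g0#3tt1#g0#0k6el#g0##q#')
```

['#a373#', '#3tt1#', '#0k6el#', '#q#']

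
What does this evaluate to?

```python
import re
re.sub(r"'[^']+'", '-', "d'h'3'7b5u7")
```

Every occurrence is swapped for '-'.

"d-3'7b5u7"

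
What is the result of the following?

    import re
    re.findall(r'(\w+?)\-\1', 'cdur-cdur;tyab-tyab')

['cdur', 'tyab']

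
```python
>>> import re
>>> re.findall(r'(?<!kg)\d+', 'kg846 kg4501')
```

The negative lookahead/lookbehind blocks any match where the forbidden context is present.
With no groups in the pattern, `findall` gives back each whole match — 2 here.

['46', '501']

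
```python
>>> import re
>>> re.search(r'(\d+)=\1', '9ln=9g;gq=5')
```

None

`\1` is not a pattern — it's the concrete string captured by group 1, re-applied verbatim.
`re.search` tries every starting position until one works.
Here nothing in the string fits, so the call returns None.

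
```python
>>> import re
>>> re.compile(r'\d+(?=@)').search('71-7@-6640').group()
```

The positive lookaround only admits positions where the adjacent text matches; those characters stay outside the span.
The match spans [3:4] → '7'.

'7'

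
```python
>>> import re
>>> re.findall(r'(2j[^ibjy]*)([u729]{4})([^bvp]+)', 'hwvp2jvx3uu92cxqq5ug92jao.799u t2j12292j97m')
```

[('2jvx3', 'uu92', 'cxqq5ug92jao.799u t2j12292j97m')]

3 groups means the one result is a tuple of 3 captured strings — 1 here.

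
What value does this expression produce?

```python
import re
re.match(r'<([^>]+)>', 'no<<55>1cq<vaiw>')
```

None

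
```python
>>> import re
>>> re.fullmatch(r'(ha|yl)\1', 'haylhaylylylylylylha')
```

None

A backreference is literal: `\1` must see the identical characters the first group matched.
`fullmatch` succeeds only if the pattern covers the string from start to end.
Here the string isn't matched end-to-end, so the call returns None.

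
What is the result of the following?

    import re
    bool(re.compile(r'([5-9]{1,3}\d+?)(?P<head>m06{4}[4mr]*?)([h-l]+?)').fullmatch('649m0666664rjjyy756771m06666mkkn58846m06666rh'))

The pattern matches 1 to 3 of a character in [5-9], then one or more of a digit (lazy) (captured); then the literal 'm0', then exactly 4 of a literal '6', then zero or more of one of [4mr] (lazy) (captured as 'head'); then one or more of a character in [h-l] (lazy) (captured).
`re.fullmatch` requires the pattern to consume the entire string.
Here the string isn't matched end-to-end, so the call returns None, and `bool(None)` is False.

False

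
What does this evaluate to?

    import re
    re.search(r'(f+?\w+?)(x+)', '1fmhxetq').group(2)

'x'

The pattern matches one or more of the literal 'f' (lazy), then one or more of a word character (lazy) (captured); then one or more of a literal 'x' (captured).
Unlike `match`, `search` isn't anchored — it looks for the pattern anywhere in the string.
The match spans [1:5] → 'fmhx'.
Captured: group 1 = 'fmh', group 2 = 'x'.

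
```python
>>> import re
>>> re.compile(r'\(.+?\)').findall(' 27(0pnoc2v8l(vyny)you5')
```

Walking the string: at [3:19] → '(0pnoc2v8l(vyny)'.
With no groups in the pattern, `findall` gives back each whole match — 1 here.

['(0pnoc2v8l(vyny)']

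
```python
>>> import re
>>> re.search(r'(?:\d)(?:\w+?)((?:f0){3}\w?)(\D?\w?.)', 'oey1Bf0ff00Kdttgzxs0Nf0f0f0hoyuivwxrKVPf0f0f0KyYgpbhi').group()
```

'1Bf0ff00Kdttgzxs0Nf0f0f0hoyu'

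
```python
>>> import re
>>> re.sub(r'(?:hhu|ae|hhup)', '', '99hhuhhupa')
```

The regex engine tests alternatives in the order written; an earlier branch that matches wins even if a later one would match more.
Every occurrence is swapped for ''.

'99pa'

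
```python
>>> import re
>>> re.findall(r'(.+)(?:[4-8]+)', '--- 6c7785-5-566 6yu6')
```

Because there's exactly one group, `findall` drops the full match and keeps group 1 from the one hit.

['--- 6c7785-5-566 6yu']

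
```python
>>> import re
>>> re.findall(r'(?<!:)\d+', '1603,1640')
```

The negative lookaround is zero-width — it rules out positions where the adjacent text would match, without consuming anything.
With no groups in the pattern, `findall` gives back each whole match — 2 here.

['1603', '1640']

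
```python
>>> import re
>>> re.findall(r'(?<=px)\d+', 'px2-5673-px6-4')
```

['2', '6']

Because the assertion is zero-width, the text it checks is not consumed and won't appear in the result.
With no groups in the pattern, `findall` gives back each whole match — 2 here.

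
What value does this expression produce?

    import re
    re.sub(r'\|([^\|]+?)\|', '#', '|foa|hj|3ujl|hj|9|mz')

'#hj#hj#mz'

Matches: at [0:5] → '|foa|'; at [7:13] → '|3ujl|'; at [15:18] → '|9|'.
`sub` substitutes '#' at each match site.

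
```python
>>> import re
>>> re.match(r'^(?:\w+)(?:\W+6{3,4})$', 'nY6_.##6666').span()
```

(0, 11)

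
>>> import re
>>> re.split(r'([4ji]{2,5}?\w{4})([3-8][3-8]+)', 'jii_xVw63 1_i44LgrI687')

['', 'jii_xVw', '63', ' 1_', 'i44LgrI', '687', '']

Pattern: 2 to 5 of one of [4ji] (lazy), then exactly 4 of a word character (captured); then a character in [3-8], then one or more of a character in [3-8] (captured).
`re.split` interleaves the captured-group text with the surrounding fragments.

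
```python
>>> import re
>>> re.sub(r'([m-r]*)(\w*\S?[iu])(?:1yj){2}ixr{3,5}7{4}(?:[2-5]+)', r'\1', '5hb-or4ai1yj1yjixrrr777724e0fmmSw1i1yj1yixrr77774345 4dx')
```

'5hb-ore0fmmSw1i1yj1yixrr77774345 4dx'

The pattern matches zero or more of a character in [m-r] (captured); then zero or more of a word character, then optionally a non-whitespace character, then one of [iu] (captured); then the literal '1yj' repeated 2 times, then the literal 'ix'; then 3 to 5 of a literal 'r', then exactly 4 of a literal '7'; then one or more of a character in [2-5] (non-capturing group).
Each match is replaced using the text its own group 1 captured.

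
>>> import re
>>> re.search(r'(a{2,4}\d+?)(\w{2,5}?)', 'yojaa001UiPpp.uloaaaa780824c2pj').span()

A `+?`/`*?`/`{m,n}?` starts at its minimum and grows only as far as needed for what follows to match.
The match spans [3:8] → 'aa001'.

(3, 8)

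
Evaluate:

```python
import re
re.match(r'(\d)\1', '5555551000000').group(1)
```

The match spans [0:2] → '55'.
Captured: group 1 = '5'.

'5'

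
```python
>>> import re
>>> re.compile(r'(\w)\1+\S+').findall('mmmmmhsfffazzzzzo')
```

['m']

The backreference `\1` re-matches whatever the first group consumed, character for character.
Walking the string: at [0:17] match 'mmmmmhsfffazzzzzo', group 1 = 'm'.
One capturing group, so `findall` returns just the captured substring from the one match — 1 in all.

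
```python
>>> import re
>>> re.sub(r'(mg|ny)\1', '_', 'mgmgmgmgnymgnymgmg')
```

After group 1 captures some text, `\1` only succeeds where that same text appears again.
Matches: at [0:4] → 'mgmg'; at [4:8] → 'mgmg'; at [14:18] → 'mgmg'.
`sub` substitutes '_' at each match site.

'__nymgny_'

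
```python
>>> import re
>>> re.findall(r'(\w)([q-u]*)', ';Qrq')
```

[('Q', 'rq')]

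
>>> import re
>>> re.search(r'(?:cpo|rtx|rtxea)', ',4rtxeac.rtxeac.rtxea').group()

Branches in `(...|...)` are attempted left-to-right; the first branch that allows the whole pattern to succeed is taken.
The match spans [2:5] → 'rtx'.

'rtx'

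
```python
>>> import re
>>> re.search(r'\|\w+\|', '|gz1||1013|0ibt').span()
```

The match spans [0:5] → '|gz1|'.

(0, 5)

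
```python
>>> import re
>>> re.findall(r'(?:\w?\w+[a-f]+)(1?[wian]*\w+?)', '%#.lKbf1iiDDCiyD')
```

['1iiD']

Pattern: optionally a word character, then one or more of a word character, then one or more of a character in [a-f] (non-capturing group); then optionally a literal '1', then zero or more of one of [wian], then one or more of a word character (lazy) (captured).
Lazy quantifiers expand one character at a time until the remainder of the pattern can match.
Walking the string: at [3:11] match 'lKbf1iiD', group 1 = '1iiD'.
`findall` collects group 1 from the one match (1 total).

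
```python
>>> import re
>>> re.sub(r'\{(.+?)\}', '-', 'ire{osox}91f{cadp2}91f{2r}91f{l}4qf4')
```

Because the quantifier is non-greedy, it stops expanding at the earliest point where the rest of the pattern can succeed.
Matches: at [3:9] → '{osox}'; at [12:19] → '{cadp2}'; at [22:26] → '{2r}'; at [29:32] → '{l}'.
Each match is replaced by '-'.

'ire-91f-91f-91f-4qf4'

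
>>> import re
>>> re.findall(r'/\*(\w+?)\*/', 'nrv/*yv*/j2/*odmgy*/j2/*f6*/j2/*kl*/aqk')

Matches: at [3:9] match '/*yv*/', group 1 = 'yv'; at [11:20] match '/*odmgy*/', group 1 = 'odmgy'; at [22:28] match '/*f6*/', group 1 = 'f6'; at [30:36] match '/*kl*/', group 1 = 'kl'.
`findall` collects group 1 from each match (4 total).

['yv', 'odmgy', 'f6', 'kl']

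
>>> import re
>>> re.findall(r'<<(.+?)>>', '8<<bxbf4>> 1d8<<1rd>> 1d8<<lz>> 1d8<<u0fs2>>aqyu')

['bxbf4', '1rd', 'lz', 'u0fs2']

Matches: at [1:10] match '<<bxbf4>>', group 1 = 'bxbf4'; at [14:21] match '<<1rd>>', group 1 = '1rd'; at [25:31] match '<<lz>>', group 1 = 'lz'; at [35:44] match '<<u0fs2>>', group 1 = 'u0fs2'.
One capturing group, so `findall` returns just the captured substring from each match — 4 in all.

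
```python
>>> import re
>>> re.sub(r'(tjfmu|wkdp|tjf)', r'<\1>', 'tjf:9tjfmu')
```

`|` is ordered: at each position the engine commits to the first alternative that works.
Matches: at [0:3] → 'tjf'; at [5:10] → 'tjfmu'.
Each match is replaced using the text its own group 1 captured.

'<tjf>:9<tjfmu>'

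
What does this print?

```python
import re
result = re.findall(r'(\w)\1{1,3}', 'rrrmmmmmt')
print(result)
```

The backreference `\1` re-matches whatever the first group consumed, character for character.
Walking the string: at [0:3] match 'rrr', group 1 = 'r'; at [3:7] match 'mmmm', group 1 = 'm'.
`findall` collects group 1 from each match (2 total).

['r', 'm']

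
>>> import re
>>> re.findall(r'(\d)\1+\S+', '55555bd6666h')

['5']

A backreference is literal: `\1` must see the identical characters the first group matched.
With a single group, `findall` returns only what that group captured — 1 item.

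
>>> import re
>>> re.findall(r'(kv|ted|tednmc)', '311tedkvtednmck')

Alternation isn't longest-match — the leftmost alternative that fits at this position is chosen.
Scanning left to right: at [3:6] match 'ted', group 1 = 'ted'; at [6:8] match 'kv', group 1 = 'kv'; at [8:11] match 'ted', group 1 = 'ted'.
`findall` collects group 1 from each match (3 total).

['ted', 'kv', 'ted']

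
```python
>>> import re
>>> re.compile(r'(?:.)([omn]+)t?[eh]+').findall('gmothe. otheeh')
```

['mo', 'o']

This matches any character (non-capturing group); then one or more of one of [omn] (captured); then optionally the literal 't', then one or more of one of [eh].
Walking the string: at [0:6] match 'gmothe', group 1 = 'mo'; at [7:14] match ' otheeh', group 1 = 'o'.
`findall` collects group 1 from each match (2 total).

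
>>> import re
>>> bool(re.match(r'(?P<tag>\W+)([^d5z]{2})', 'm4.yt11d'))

With `match`, the pattern is implicitly anchored at the beginning.
Here the pattern fails at index 0, so the call returns None, and `bool(None)` is False.

False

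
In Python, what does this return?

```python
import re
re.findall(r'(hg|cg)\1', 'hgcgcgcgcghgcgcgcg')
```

['cg', 'cg', 'cg']

`\1` is not a pattern — it's the concrete string captured by group 1, re-applied verbatim.
Scanning left to right: at [2:6] match 'cgcg', group 1 = 'cg'; at [6:10] match 'cgcg', group 1 = 'cg'; at [12:16] match 'cgcg', group 1 = 'cg'.
One capturing group, so `findall` returns just the captured substring from each match — 3 in all.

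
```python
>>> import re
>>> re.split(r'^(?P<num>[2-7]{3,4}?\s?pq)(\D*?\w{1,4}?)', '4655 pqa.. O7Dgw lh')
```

['', '4655 pq', 'a', '.. O7Dgw lh']

This matches anchored at the start of the string; then 3 to 4 of a character in [2-7] (lazy), then optionally whitespace, then the literal 'pq' (captured as 'num'); then zero or more of a non-digit (lazy), then 1 to 4 of a word character (lazy) (captured).
A `+?`/`*?`/`{m,n}?` starts at its minimum and grows only as far as needed for what follows to match.
Matches to split on: at [0:8] → '4655 pqa'.
The group in the pattern means `split` returns the separators' captures alongside the pieces.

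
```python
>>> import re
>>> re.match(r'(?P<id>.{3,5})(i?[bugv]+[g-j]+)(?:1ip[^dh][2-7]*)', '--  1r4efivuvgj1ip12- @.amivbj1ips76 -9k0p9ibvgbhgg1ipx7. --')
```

None

`match` is anchored at position 0; if the pattern doesn't fit there, it returns None.
Here the pattern fails at index 0, so the call returns None.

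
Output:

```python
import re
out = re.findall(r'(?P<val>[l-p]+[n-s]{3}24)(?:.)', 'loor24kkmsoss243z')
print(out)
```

The pattern matches one or more of a character in [l-p], then exactly 3 of a character in [n-s], then the literal '24' (captured as 'val'); then any character (non-capturing group).
Walking the string: at [0:7] match 'loor24k', group 1 = 'loor24'.
One capturing group, so `findall` returns just the captured substring from the one match — 1 in all.

['loor24']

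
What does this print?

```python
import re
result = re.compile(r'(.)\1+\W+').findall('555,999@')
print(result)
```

A backreference is literal: `\1` must see the identical characters the first group matched.
Scanning left to right: at [0:4] match '555,', group 1 = '5'; at [4:8] match '999@', group 1 = '9'.
One capturing group, so `findall` returns just the captured substring from each match — 2 in all.

['5', '9']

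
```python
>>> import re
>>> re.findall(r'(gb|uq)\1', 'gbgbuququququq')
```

['gb', 'uq', 'uq']

After group 1 captures some text, `\1` only succeeds where that same text appears again.
`findall` collects group 1 from each match (3 total).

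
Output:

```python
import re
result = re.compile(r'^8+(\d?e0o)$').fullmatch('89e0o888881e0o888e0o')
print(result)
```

The pattern matches anchored at the start of the string; then one or more of a literal '8'; then optionally a digit, then the literal 'e0o' (captured); then anchored at the end.
For `fullmatch`, every character of the input must be accounted for by the pattern.
Here there's no way to consume every character, so the call returns None.

None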